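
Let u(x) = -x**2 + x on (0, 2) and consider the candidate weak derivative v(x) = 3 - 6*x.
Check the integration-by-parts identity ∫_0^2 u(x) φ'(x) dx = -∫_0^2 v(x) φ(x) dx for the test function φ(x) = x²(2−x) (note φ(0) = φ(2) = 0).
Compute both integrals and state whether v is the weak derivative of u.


LHS = 28/15, RHS = 28/5. No, v is not the weak derivative of u.

u(x) = -x**2 + x, classical derivative u'(x) = 1 - 2*x.
φ(x) = x²(2−x), so φ'(x) = x*(4 - 3*x).
Note φ(0) = φ(2) = 0, so the boundary term u·φ vanishes.
LHS = ∫_0^2 u(x) φ'(x) dx = ∫_0^2 (3*x^4 - 7*x^3 + 4*x^2) dx. Term by term:
  ∫_0^2 3*x^4 dx = 96/5;  ∫_0^2 -7*x^3 dx = -28;  ∫_0^2 4*x^2 dx = 32/3.
Sum: 96/5 − 28 + 32/3 = 28/15.
So LHS = 28/15.
∫_0^2 v(x) φ(x) dx = ∫_0^2 (6*x^4 - 15*x^3 + 6*x^2) dx. Term by term:
  ∫_0^2 6*x^4 dx = 192/5;  ∫_0^2 -15*x^3 dx = -60;  ∫_0^2 6*x^2 dx = 16.
Sum: 192/5 − 60 + 16 = -28/5.
So RHS = -∫_0^2 v(x) φ(x) dx = 28/5.
LHS − RHS = -56/15 ≠ 0, so the identity fails.
(For a valid weak derivative the identity must hold for EVERY test function, in particular this one. The failure shows v is NOT the weak derivative of u.)
Correct weak derivative would be u'(x) = 1 - 2*x.


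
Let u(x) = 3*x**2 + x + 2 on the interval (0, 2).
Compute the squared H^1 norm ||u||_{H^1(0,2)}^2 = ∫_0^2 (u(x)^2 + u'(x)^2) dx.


||u||_{H^1}^2 = 3814/15

The H^1 norm (squared) on an interval (0, L) is
  ||u||_{H^1}^2 = ∫_0^L u(x)^2 dx + ∫_0^L u'(x)^2 dx.
Compute u'(x) = 6*x + 1.
Then u(x)^2 = 9*x**4 + 6*x**3 + 13*x**2 + 4*x + 4 and u'(x)^2 = 36*x**2 + 12*x + 1.
Integrate each monomial from 0 to 2 using ∫_0^2 c·x^n dx = c·2^(n+1)/(n+1):
  ∫_0^2 u(x)^2 dx = ∫_0^2 (9*x^4 + 6*x^3 + 13*x^2 + 4*x + 4) dx. Term by term:
    ∫_0^2 9*x^4 dx = 288/5;  ∫_0^2 6*x^3 dx = 24;  ∫_0^2 13*x^2 dx = 104/3;
    ∫_0^2 4*x dx = 8;  ∫_0^2 4 dx = 8.
  Sum: 288/5 + 24 + 104/3 + 8 + 8 = 1984/15.
  ∫_0^2 u'(x)^2 dx = ∫_0^2 (36*x^2 + 12*x + 1) dx. Term by term:
    ∫_0^2 36*x^2 dx = 96;  ∫_0^2 12*x dx = 24;  ∫_0^2 1 dx = 2.
  Sum: 96 + 24 + 2 = 122.
Adding: ||u||_{H^1}^2 = 1984/15 + 122 = 3814/15.


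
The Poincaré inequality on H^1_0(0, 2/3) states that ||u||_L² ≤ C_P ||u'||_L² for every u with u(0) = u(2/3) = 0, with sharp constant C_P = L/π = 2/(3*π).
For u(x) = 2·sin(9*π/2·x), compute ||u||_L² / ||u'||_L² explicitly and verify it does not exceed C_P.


||u||_L² / ||u'||_L² = 2/(9*π) < C_P = 2/(3*π).

u(x) = 2·sin(9*π/2·x), so u'(x) = 9*π*cos(9*π*x/2).
Writing u(x) = A·sin(kπx/L) with A = 2 and k = 3, use ∫_0^L sin²(kπx/L) dx = L/2 and ∫_0^L cos²(kπx/L) dx = L/2.
u² = 4·sin²(9*π/2·x) and (u')² = 81*π^2·cos²(9*π/2·x), and each of sin², cos² integrates to L/2 = 1/3 over (0, 2/3).
∫_0^2/3 u² dx = 4/3, so ||u||_L² = 2*sqrt(3)/3.
∫_0^2/3 (u')² dx = 27*π^2, so ||u'||_L² = 3*sqrt(3)*π.
Ratio ||u||_L² / ||u'||_L² = 2/(9*π).
Sharp Poincaré constant on H^1_0(0, 2/3) is C_P = L/π = 2/(3*π), achieved by sin(3*π/2·x).
This is the k = 3 harmonic; the ratio L/(kπ) is strictly less than C_P = L/π, consistent with the sharp inequality ||u||_L² ≤ C_P ||u'||_L².


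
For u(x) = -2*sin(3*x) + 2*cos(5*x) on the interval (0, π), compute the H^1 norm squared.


||u||_{H^1(0,π)}^2 = 72*π

u'(x) = -10*sin(5*x) - 6*cos(3*x).
Expand u² and (u')² and integrate term by term on (0, π), using: for integers n ≥ 1, ∫_0^π sin²(nx) dx = ∫_0^π cos²(nx) dx = π/2; for n ≠ n', ∫_0^π sin(nx)sin(n'x) dx = ∫_0^π cos(nx)cos(n'x) dx = 0; and by product-to-sum, ∫_0^π sin(nx)cos(n'x) dx = ½∫_0^π [sin((n+n')x) + sin((n−n')x)] dx, which is 0 when n+n' is even and 2n/(n²−n'²) when n+n' is odd (it need not vanish on (0, π)).
  u² squared terms: (-2)²·∫sin(3x)² dx = 4·π/2 = 2*π;  (2)²·∫cos(5x)² dx = 4·π/2 = 2*π.
  u² cross terms: 2·(-2)·(2)·∫sin(3x)·cos(5x) dx = -8·(0) = 0.
  So ∫_0^π u² dx = 2*π + 2*π + 0 = 4*π.
  (u')² squared terms: (-10)²·∫sin(5x)² dx = 100·π/2 = 50*π;  (-6)²·∫cos(3x)² dx = 36·π/2 = 18*π.
  (u')² cross terms: 2·(-10)·(-6)·∫sin(5x)·cos(3x) dx = 120·(0) = 0.
  So ∫_0^π (u')² dx = 50*π + 18*π + 0 = 68*π.
||u||_{H^1}^2 = (4*π) + (68*π) = 72*π.


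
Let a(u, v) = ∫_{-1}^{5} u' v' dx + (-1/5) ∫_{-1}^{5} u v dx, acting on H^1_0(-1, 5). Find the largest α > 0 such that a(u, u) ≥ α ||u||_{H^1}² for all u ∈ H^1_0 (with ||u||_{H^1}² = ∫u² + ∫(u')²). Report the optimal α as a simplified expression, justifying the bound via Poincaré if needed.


α = (-36/5 + π^2)/(π^2 + 36)

Coercivity of a(·,·) on H^1_0(-1, 5) means a(u, u) ≥ α ||u||_{H^1}² for every u ∈ H^1_0.
The interval has length L = 6, and Poincaré/coercivity depend only on L. Here a(u, u) = ∫(u')² + (-1/5)·∫u².
Here c = -1/5 < 0 with |c| < (π/L)² = π^2/36, so coercivity still holds. The condition a(u,u) ≥ α||u||_{H^1}² reads (1−α)∫(u')² ≥ (α−c)∫u². Any admissible α is ≤ 1 (rapidly oscillating u have ∫u²/∫(u')² → 0), and α = 1 would force 0 ≥ (1−c)∫u², impossible since c < 1; so 1−α > 0. By the sharp Poincaré inequality on H^1_0 of an interval of length L, ∫(u')² ≥ (π/L)²∫u² with equality for the first sine mode sin(π(x−x₀)/L) (x₀ the left endpoint), so the inequality holds for all u iff (1−α)(π/L)² ≥ α − c, i.e. α ≤ ((π/L)² + c)/((π/L)² + 1) = (1 + c(L/π)²)/(1 + (L/π)²). (Direct route, valid since c ≤ 0: Poincaré gives c∫u² ≥ c(L/π)²∫(u')², so a(u,u) ≥ (1 + c(L/π)²)∫(u')², while ||u||_{H^1}² ≤ (1 + (L/π)²)∫(u')²; dividing yields the same α.) With (π/L)² = π^2/36 and c = -1/5, the largest admissible constant is α = ((π/L)² + c)/((π/L)² + 1).
Simplifying, α = (-36/5 + π^2)/(π^2 + 36).


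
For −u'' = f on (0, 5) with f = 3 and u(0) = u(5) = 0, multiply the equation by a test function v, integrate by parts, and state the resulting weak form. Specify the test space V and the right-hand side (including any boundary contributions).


V = H^1_0(0, 5) (so v(0) = v(5) = 0); weak form: ∫_0^5 u'v' dx = ∫_0^5 (3) v dx for all v ∈ V.

Multiply both sides by a test function v and integrate from 0 to 5:
  ∫_0^5 −u''(x) v(x) dx = ∫_0^5 f(x) v(x) dx.
Integrate the LHS by parts once:
  ∫_0^5 −u'' v dx = −[u'(x) v(x)]_0^5 + ∫_0^5 u'(x) v'(x) dx.
Thus ∫_0^5 u'(x) v'(x) dx = ∫_0^5 f(x) v(x) dx + [u'(x) v(x)]_0^5.
Choose V so that boundary terms are either known or forced to vanish.
u is Dirichlet: u(0) = u(5) = 0. Let V = H^1_0(0, 5); then v(0) = v(5) = 0, and [u' v]_0^5 = 0.
Weak formulation: find u (satisfying any essential BC) such that ∫_0^5 u'(x) v'(x) dx = ∫_0^5 f v dx for all v ∈ V.
Substituting f(x) = 3, the right-hand side is ∫_0^5 (3) v dx.


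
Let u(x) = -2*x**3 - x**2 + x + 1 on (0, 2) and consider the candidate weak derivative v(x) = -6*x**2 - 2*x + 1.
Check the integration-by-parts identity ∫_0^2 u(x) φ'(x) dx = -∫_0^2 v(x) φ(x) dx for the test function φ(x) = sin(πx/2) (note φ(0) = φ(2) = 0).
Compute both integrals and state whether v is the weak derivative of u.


LHS = -192/π^3 + 52/π, RHS = -192/π^3 + 52/π. Yes, v = u' weakly.

u(x) = -2*x**3 - x**2 + x + 1, classical derivative u'(x) = -6*x**2 - 2*x + 1.
φ(x) = sin(πx/2), so φ'(x) = π*cos(π*x/2)/2.
Note φ(0) = φ(2) = 0, so the boundary term u·φ vanishes.
LHS = ∫_0^2 u(x) φ'(x) dx = ∫_0^2 (-π*x^3*cos(π*x/2) - π*x^2*cos(π*x/2)/2 + π*x*cos(π*x/2)/2 + π*cos(π*x/2)/2) dx. Term by term:
  ∫_0^2 π*cos(π*x/2)/2 dx = 0;  ∫_0^2 π*x*cos(π*x/2)/2 dx = -4/π;  ∫_0^2 -π*x^3*cos(π*x/2) dx = -192/π^3 + 48/π;
  ∫_0^2 -π*x^2*cos(π*x/2)/2 dx = 8/π.
Sum: 0 − 4/π + -192/π^3 + 48/π + 8/π = -192/π^3 + 52/π.
So LHS = -192/π^3 + 52/π.
∫_0^2 v(x) φ(x) dx = ∫_0^2 (-6*x^2*sin(π*x/2) - 2*x*sin(π*x/2) + sin(π*x/2)) dx. Term by term:
  ∫_0^2 -6*x^2*sin(π*x/2) dx = -48/π + 192/π^3;  ∫_0^2 -2*x*sin(π*x/2) dx = -8/π;  ∫_0^2 sin(π*x/2) dx = 4/π.
Sum: -48/π + 192/π^3 − 8/π + 4/π = -52/π + 192/π^3.
So RHS = -∫_0^2 v(x) φ(x) dx = -192/π^3 + 52/π.
LHS = RHS, so the identity holds for this test φ.
Moreover u is smooth here and v(x) = u'(x) = -6*x**2 - 2*x + 1 pointwise, so the identity holds for every test function. Hence v is the weak derivative of u.


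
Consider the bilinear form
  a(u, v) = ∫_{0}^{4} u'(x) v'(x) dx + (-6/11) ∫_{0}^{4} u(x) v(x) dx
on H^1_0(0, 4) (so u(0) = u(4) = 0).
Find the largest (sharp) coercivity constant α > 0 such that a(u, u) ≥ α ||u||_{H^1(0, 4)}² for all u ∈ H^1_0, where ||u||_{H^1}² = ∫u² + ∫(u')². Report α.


α = (-96/11 + π^2)/(π^2 + 16)

Coercivity of a(·,·) on H^1_0(0, 4) means a(u, u) ≥ α ||u||_{H^1}² for every u ∈ H^1_0.
The interval has length L = 4, and Poincaré/coercivity depend only on L. Here a(u, u) = ∫(u')² + (-6/11)·∫u².
Here c = -6/11 < 0 with |c| < (π/L)² = π^2/16, so coercivity still holds. The condition a(u,u) ≥ α||u||_{H^1}² reads (1−α)∫(u')² ≥ (α−c)∫u². Any admissible α is ≤ 1 (rapidly oscillating u have ∫u²/∫(u')² → 0), and α = 1 would force 0 ≥ (1−c)∫u², impossible since c < 1; so 1−α > 0. By the sharp Poincaré inequality on H^1_0 of an interval of length L, ∫(u')² ≥ (π/L)²∫u² with equality for the first sine mode sin(π(x−x₀)/L) (x₀ the left endpoint), so the inequality holds for all u iff (1−α)(π/L)² ≥ α − c, i.e. α ≤ ((π/L)² + c)/((π/L)² + 1) = (1 + c(L/π)²)/(1 + (L/π)²). (Direct route, valid since c ≤ 0: Poincaré gives c∫u² ≥ c(L/π)²∫(u')², so a(u,u) ≥ (1 + c(L/π)²)∫(u')², while ||u||_{H^1}² ≤ (1 + (L/π)²)∫(u')²; dividing yields the same α.) With (π/L)² = π^2/16 and c = -6/11, the largest admissible constant is α = ((π/L)² + c)/((π/L)² + 1).
Simplifying, α = (-96/11 + π^2)/(π^2 + 16).


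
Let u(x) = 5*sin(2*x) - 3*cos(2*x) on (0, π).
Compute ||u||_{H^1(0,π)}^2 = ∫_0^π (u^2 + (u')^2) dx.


||u||_{H^1(0,π)}^2 = 85*π

u'(x) = 6*sin(2*x) + 10*cos(2*x).
Expand u² and (u')² and integrate term by term on (0, π), using: for integers n ≥ 1, ∫_0^π sin²(nx) dx = ∫_0^π cos²(nx) dx = π/2; for n ≠ n', ∫_0^π sin(nx)sin(n'x) dx = ∫_0^π cos(nx)cos(n'x) dx = 0; and by product-to-sum, ∫_0^π sin(nx)cos(n'x) dx = ½∫_0^π [sin((n+n')x) + sin((n−n')x)] dx, which is 0 when n+n' is even and 2n/(n²−n'²) when n+n' is odd (it need not vanish on (0, π)).
  u² squared terms: (-3)²·∫cos(2x)² dx = 9·π/2 = 9*π/2;  (5)²·∫sin(2x)² dx = 25·π/2 = 25*π/2.
  u² cross terms: 2·(-3)·(5)·∫cos(2x)·sin(2x) dx = -30·(0) = 0.
  So ∫_0^π u² dx = 9*π/2 + 25*π/2 + 0 = 17*π.
  (u')² squared terms: (6)²·∫sin(2x)² dx = 36·π/2 = 18*π;  (10)²·∫cos(2x)² dx = 100·π/2 = 50*π.
  (u')² cross terms: 2·(6)·(10)·∫sin(2x)·cos(2x) dx = 120·(0) = 0.
  So ∫_0^π (u')² dx = 18*π + 50*π + 0 = 68*π.
||u||_{H^1}^2 = (17*π) + (68*π) = 85*π.


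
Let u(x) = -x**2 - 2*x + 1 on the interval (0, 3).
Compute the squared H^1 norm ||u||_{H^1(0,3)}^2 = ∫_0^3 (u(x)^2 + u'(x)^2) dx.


||u||_{H^1}^2 = 1083/5

The H^1 norm (squared) on an interval (0, L) is
  ||u||_{H^1}^2 = ∫_0^L u(x)^2 dx + ∫_0^L u'(x)^2 dx.
Compute u'(x) = -2*x - 2.
Then u(x)^2 = x**4 + 4*x**3 + 2*x**2 - 4*x + 1 and u'(x)^2 = 4*x**2 + 8*x + 4.
Integrate each monomial from 0 to 3 using ∫_0^3 c·x^n dx = c·3^(n+1)/(n+1):
  ∫_0^3 u(x)^2 dx = ∫_0^3 (x^4 + 4*x^3 + 2*x^2 - 4*x + 1) dx. Term by term:
    ∫_0^3 x^4 dx = 243/5;  ∫_0^3 4*x^3 dx = 81;  ∫_0^3 2*x^2 dx = 18;
    ∫_0^3 -4*x dx = -18;  ∫_0^3 1 dx = 3.
  Sum: 243/5 + 81 + 18 − 18 + 3 = 663/5.
  ∫_0^3 u'(x)^2 dx = ∫_0^3 (4*x^2 + 8*x + 4) dx. Term by term:
    ∫_0^3 4*x^2 dx = 36;  ∫_0^3 8*x dx = 36;  ∫_0^3 4 dx = 12.
  Sum: 36 + 36 + 12 = 84.
Adding: ||u||_{H^1}^2 = 663/5 + 84 = 1083/5.


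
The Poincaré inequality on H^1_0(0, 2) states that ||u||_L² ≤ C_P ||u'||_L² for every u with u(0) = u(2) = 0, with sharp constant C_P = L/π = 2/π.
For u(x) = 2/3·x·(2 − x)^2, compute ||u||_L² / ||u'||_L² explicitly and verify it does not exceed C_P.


||u||_L² / ||u'||_L² = sqrt(14)/7 < C_P = 2/π.

u(x) = 2/3·x·(2 − x)^2, so u'(x) = 2*x^2 - 16*x/3 + 8/3.
u(x) = 2/3·x·(2 − x)^2 vanishes at x = 0 and x = 2, so u ∈ H^1_0(0, 2). Differentiate via the product rule and integrate the resulting polynomials term by term.
  ∫_0^2 u² dx = ∫_0^2 (4*x^6/9 - 32*x^5/9 + 32*x^4/3 - 128*x^3/9 + 64*x^2/9) dx. Term by term:
    ∫_0^2 4*x^6/9 dx = 512/63;  ∫_0^2 -32*x^5/9 dx = -1024/27;  ∫_0^2 32*x^4/3 dx = 1024/15;
    ∫_0^2 -128*x^3/9 dx = -512/9;  ∫_0^2 64*x^2/9 dx = 512/27.
  Sum: 512/63 − 1024/27 + 1024/15 − 512/9 + 512/27 = 512/945.
  ∫_0^2 (u')² dx = ∫_0^2 (4*x^4 - 64*x^3/3 + 352*x^2/9 - 256*x/9 + 64/9) dx. Term by term:
    ∫_0^2 4*x^4 dx = 128/5;  ∫_0^2 -64*x^3/3 dx = -256/3;  ∫_0^2 352*x^2/9 dx = 2816/27;
    ∫_0^2 -256*x/9 dx = -512/9;  ∫_0^2 64/9 dx = 128/9.
  Sum: 128/5 − 256/3 + 2816/27 − 512/9 + 128/9 = 256/135.
∫_0^2 u² dx = 512/945, so ||u||_L² = 16*sqrt(210)/315.
∫_0^2 (u')² dx = 256/135, so ||u'||_L² = 16*sqrt(15)/45.
Ratio ||u||_L² / ||u'||_L² = sqrt(14)/7.
Sharp Poincaré constant on H^1_0(0, 2) is C_P = L/π = 2/π, achieved by sin(π/2·x).
A polynomial bump cannot attain the sharp Poincaré constant (only the first sine eigenfunction does), so the ratio is strictly less than C_P, consistent with ||u||_L² ≤ C_P ||u'||_L².


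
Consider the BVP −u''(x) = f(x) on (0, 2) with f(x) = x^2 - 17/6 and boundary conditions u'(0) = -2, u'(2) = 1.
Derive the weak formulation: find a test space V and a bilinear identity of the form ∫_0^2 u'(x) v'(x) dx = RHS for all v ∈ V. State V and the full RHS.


V = H^1(0, 2) (v unrestricted at boundary; u is determined up to an additive constant); weak form: ∫_0^2 u'v' dx = ∫_0^2 (x^2 - 17/6) v dx + v(2) + 2·v(0) for all v ∈ V.

Multiply both sides by a test function v and integrate from 0 to 2:
  ∫_0^2 −u''(x) v(x) dx = ∫_0^2 f(x) v(x) dx.
Integrate the LHS by parts once:
  ∫_0^2 −u'' v dx = −[u'(x) v(x)]_0^2 + ∫_0^2 u'(x) v'(x) dx.
Thus ∫_0^2 u'(x) v'(x) dx = ∫_0^2 f(x) v(x) dx + [u'(x) v(x)]_0^2.
Choose V so that boundary terms are either known or forced to vanish.
u has inhomogeneous Neumann u'(0) = -2, u'(2) = 1. [u' v]_0^2 = (1)·v(2) − (-2)·v(0) = v(2) + 2·v(0). Take V = H^1(0, 2); boundary term becomes part of RHS.
Weak formulation: find u (satisfying any essential BC) such that ∫_0^2 u'(x) v'(x) dx = ∫_0^2 f v dx + v(2) + 2·v(0) for all v ∈ V (Neumann data are natural BCs: they enter the RHS as boundary terms).
Substituting f(x) = x^2 - 17/6, the right-hand side is ∫_0^2 (x^2 - 17/6) v dx + v(2) + 2·v(0).
Compatibility check (pure Neumann): taking v ≡ 1 ∈ V gives 0 = ∫_0^2 f dx + (1) − (-2), i.e. ∫_0^2 f dx must equal u'(0) − u'(2) = -3. Indeed ∫_0^2 (x^2 - 17/6) dx = -3, so the data are compatible. The solution is then unique only up to an additive constant (fix it e.g. by requiring ∫_0^2 u dx = 0).


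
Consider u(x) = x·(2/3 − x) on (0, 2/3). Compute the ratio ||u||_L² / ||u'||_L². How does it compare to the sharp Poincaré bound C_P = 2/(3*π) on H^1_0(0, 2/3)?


||u||_L² / ||u'||_L² = sqrt(10)/15 < C_P = 2/(3*π).

u(x) = x·(2/3 − x), so u'(x) = 2/3 - 2*x.
u(x) = x·(2/3 − x) vanishes at x = 0 and x = 2/3, so u ∈ H^1_0(0, 2/3). Differentiate via the product rule and integrate the resulting polynomials term by term.
  ∫_0^2/3 u² dx = ∫_0^2/3 (x^4 - 4*x^3/3 + 4*x^2/9) dx. Term by term:
    ∫_0^2/3 x^4 dx = 32/1215;  ∫_0^2/3 -4*x^3/3 dx = -16/243;  ∫_0^2/3 4*x^2/9 dx = 32/729.
  Sum: 32/1215 − 16/243 + 32/729 = 16/3645.
  ∫_0^2/3 (u')² dx = ∫_0^2/3 (4*x^2 - 8*x/3 + 4/9) dx. Term by term:
    ∫_0^2/3 4*x^2 dx = 32/81;  ∫_0^2/3 -8*x/3 dx = -16/27;  ∫_0^2/3 4/9 dx = 8/27.
  Sum: 32/81 − 16/27 + 8/27 = 8/81.
∫_0^2/3 u² dx = 16/3645, so ||u||_L² = 4*sqrt(5)/135.
∫_0^2/3 (u')² dx = 8/81, so ||u'||_L² = 2*sqrt(2)/9.
Ratio ||u||_L² / ||u'||_L² = sqrt(10)/15.
Sharp Poincaré constant on H^1_0(0, 2/3) is C_P = L/π = 2/(3*π), achieved by sin(3*π/2·x).
A polynomial bump cannot attain the sharp Poincaré constant (only the first sine eigenfunction does), so the ratio is strictly less than C_P, consistent with ||u||_L² ≤ C_P ||u'||_L².


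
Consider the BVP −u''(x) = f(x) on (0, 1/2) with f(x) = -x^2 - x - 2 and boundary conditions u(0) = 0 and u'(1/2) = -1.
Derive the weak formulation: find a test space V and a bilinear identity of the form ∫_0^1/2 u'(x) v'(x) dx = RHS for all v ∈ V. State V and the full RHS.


V = {v ∈ H^1(0, 1/2) : v(0) = 0} (test functions vanish at x = 0 where u is specified); weak form: ∫_0^1/2 u'v' dx = ∫_0^1/2 (-x^2 - x - 2) v dx − v(1/2) for all v ∈ V.

Multiply both sides by a test function v and integrate from 0 to 1/2:
  ∫_0^1/2 −u''(x) v(x) dx = ∫_0^1/2 f(x) v(x) dx.
Integrate the LHS by parts once:
  ∫_0^1/2 −u'' v dx = −[u'(x) v(x)]_0^1/2 + ∫_0^1/2 u'(x) v'(x) dx.
Thus ∫_0^1/2 u'(x) v'(x) dx = ∫_0^1/2 f(x) v(x) dx + [u'(x) v(x)]_0^1/2.
Choose V so that boundary terms are either known or forced to vanish.
Mixed BC: u(0) = 0 (Dirichlet) and u'(1/2) = -1 (Neumann). Define V = {v ∈ H^1(0, 1/2) : v(0) = 0}. Then [u' v]_0^1/2 = u'(1/2)·v(1/2) − u'(0)·0 = − v(1/2).
Weak formulation: find u (satisfying any essential BC) such that ∫_0^1/2 u'(x) v'(x) dx = ∫_0^1/2 f v dx − v(1/2) for all v ∈ V (Dirichlet at 0 absorbed into V; Neumann datum at x = 1/2 contributes the boundary term).
Substituting f(x) = -x^2 - x - 2, the right-hand side is ∫_0^1/2 (-x^2 - x - 2) v dx − v(1/2).


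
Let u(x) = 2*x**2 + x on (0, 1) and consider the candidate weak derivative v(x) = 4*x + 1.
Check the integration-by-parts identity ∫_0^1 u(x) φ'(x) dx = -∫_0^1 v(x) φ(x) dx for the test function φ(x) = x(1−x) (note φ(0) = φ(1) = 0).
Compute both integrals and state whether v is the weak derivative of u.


LHS = -1/2, RHS = -1/2. Yes, v = u' weakly.

u(x) = 2*x**2 + x, classical derivative u'(x) = 4*x + 1.
φ(x) = x(1−x), so φ'(x) = 1 - 2*x.
Note φ(0) = φ(1) = 0, so the boundary term u·φ vanishes.
LHS = ∫_0^1 u(x) φ'(x) dx = ∫_0^1 (-4*x^3 + x) dx. Term by term:
  ∫_0^1 -4*x^3 dx = -1;  ∫_0^1 x dx = 1/2.
Sum: -1 + 1/2 = -1/2.
So LHS = -1/2.
∫_0^1 v(x) φ(x) dx = ∫_0^1 (-4*x^3 + 3*x^2 + x) dx. Term by term:
  ∫_0^1 -4*x^3 dx = -1;  ∫_0^1 3*x^2 dx = 1;  ∫_0^1 x dx = 1/2.
Sum: -1 + 1 + 1/2 = 1/2.
So RHS = -∫_0^1 v(x) φ(x) dx = -1/2.
LHS = RHS, so the identity holds for this test φ.
Moreover u is smooth here and v(x) = u'(x) = 4*x + 1 pointwise, so the identity holds for every test function. Hence v is the weak derivative of u.


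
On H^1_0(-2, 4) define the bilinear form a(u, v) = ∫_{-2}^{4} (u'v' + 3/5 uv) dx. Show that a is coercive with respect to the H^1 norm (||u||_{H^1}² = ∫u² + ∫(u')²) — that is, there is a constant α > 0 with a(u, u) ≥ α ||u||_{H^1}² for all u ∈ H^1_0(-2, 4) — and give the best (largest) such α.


α = (π^2 + 108/5)/(π^2 + 36)

Coercivity of a(·,·) on H^1_0(-2, 4) means a(u, u) ≥ α ||u||_{H^1}² for every u ∈ H^1_0.
The interval has length L = 6, and Poincaré/coercivity depend only on L. Here a(u, u) = ∫(u')² + (3/5)·∫u².
Here 0 < c = 3/5 < 1. The condition a(u,u) ≥ α||u||_{H^1}² reads (1−α)∫(u')² ≥ (α−c)∫u². Any admissible α is ≤ 1 (rapidly oscillating u have ∫u²/∫(u')² → 0), and α = 1 would force 0 ≥ (1−c)∫u², impossible since c < 1; so 1−α > 0. By the sharp Poincaré inequality on H^1_0 of an interval of length L, ∫(u')² ≥ (π/L)²∫u² with equality for the first sine mode sin(π(x−x₀)/L) (x₀ the left endpoint), so the inequality holds for all u iff (1−α)(π/L)² ≥ α − c, i.e. α ≤ ((π/L)² + c)/((π/L)² + 1) = (1 + c(L/π)²)/(1 + (L/π)²). With (π/L)² = π^2/36 and c = 3/5, the largest admissible constant is α = ((π/L)² + c)/((π/L)² + 1).
Simplifying, α = (π^2 + 108/5)/(π^2 + 36).


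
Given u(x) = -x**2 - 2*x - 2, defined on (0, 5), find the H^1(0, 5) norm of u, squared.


||u||_{H^1}^2 = 1990

The H^1 norm (squared) on an interval (0, L) is
  ||u||_{H^1}^2 = ∫_0^L u(x)^2 dx + ∫_0^L u'(x)^2 dx.
Compute u'(x) = -2*x - 2.
Then u(x)^2 = x**4 + 4*x**3 + 8*x**2 + 8*x + 4 and u'(x)^2 = 4*x**2 + 8*x + 4.
Integrate each monomial from 0 to 5 using ∫_0^5 c·x^n dx = c·5^(n+1)/(n+1):
  ∫_0^5 u(x)^2 dx = ∫_0^5 (x^4 + 4*x^3 + 8*x^2 + 8*x + 4) dx. Term by term:
    ∫_0^5 x^4 dx = 625;  ∫_0^5 4*x^3 dx = 625;  ∫_0^5 8*x^2 dx = 1000/3;
    ∫_0^5 8*x dx = 100;  ∫_0^5 4 dx = 20.
  Sum: 625 + 625 + 1000/3 + 100 + 20 = 5110/3.
  ∫_0^5 u'(x)^2 dx = ∫_0^5 (4*x^2 + 8*x + 4) dx. Term by term:
    ∫_0^5 4*x^2 dx = 500/3;  ∫_0^5 8*x dx = 100;  ∫_0^5 4 dx = 20.
  Sum: 500/3 + 100 + 20 = 860/3.
Adding: ||u||_{H^1}^2 = 5110/3 + 860/3 = 1990.


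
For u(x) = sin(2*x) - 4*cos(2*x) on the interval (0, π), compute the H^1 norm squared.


||u||_{H^1(0,π)}^2 = 85*π/2

u'(x) = 8*sin(2*x) + 2*cos(2*x).
Expand u² and (u')² and integrate term by term on (0, π), using: for integers n ≥ 1, ∫_0^π sin²(nx) dx = ∫_0^π cos²(nx) dx = π/2; for n ≠ n', ∫_0^π sin(nx)sin(n'x) dx = ∫_0^π cos(nx)cos(n'x) dx = 0; and by product-to-sum, ∫_0^π sin(nx)cos(n'x) dx = ½∫_0^π [sin((n+n')x) + sin((n−n')x)] dx, which is 0 when n+n' is even and 2n/(n²−n'²) when n+n' is odd (it need not vanish on (0, π)).
  u² squared terms: (-4)²·∫cos(2x)² dx = 16·π/2 = 8*π;  (1)²·∫sin(2x)² dx = 1·π/2 = π/2.
  u² cross terms: 2·(-4)·(1)·∫cos(2x)·sin(2x) dx = -8·(0) = 0.
  So ∫_0^π u² dx = 8*π + π/2 + 0 = 17*π/2.
  (u')² squared terms: (2)²·∫cos(2x)² dx = 4·π/2 = 2*π;  (8)²·∫sin(2x)² dx = 64·π/2 = 32*π.
  (u')² cross terms: 2·(2)·(8)·∫cos(2x)·sin(2x) dx = 32·(0) = 0.
  So ∫_0^π (u')² dx = 2*π + 32*π + 0 = 34*π.
||u||_{H^1}^2 = (17*π/2) + (34*π) = 85*π/2.


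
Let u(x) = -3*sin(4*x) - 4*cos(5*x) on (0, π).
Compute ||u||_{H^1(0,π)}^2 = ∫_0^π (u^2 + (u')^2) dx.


||u||_{H^1(0,π)}^2 = -1664/3 + 569*π/2

u'(x) = 20*sin(5*x) - 12*cos(4*x).
Expand u² and (u')² and integrate term by term on (0, π), using: for integers n ≥ 1, ∫_0^π sin²(nx) dx = ∫_0^π cos²(nx) dx = π/2; for n ≠ n', ∫_0^π sin(nx)sin(n'x) dx = ∫_0^π cos(nx)cos(n'x) dx = 0; and by product-to-sum, ∫_0^π sin(nx)cos(n'x) dx = ½∫_0^π [sin((n+n')x) + sin((n−n')x)] dx, which is 0 when n+n' is even and 2n/(n²−n'²) when n+n' is odd (it need not vanish on (0, π)).
  u² squared terms: (-4)²·∫cos(5x)² dx = 16·π/2 = 8*π;  (-3)²·∫sin(4x)² dx = 9·π/2 = 9*π/2.
  u² cross terms: 2·(-4)·(-3)·∫cos(5x)·sin(4x) dx = 24·(-8/9) = -64/3.
  So ∫_0^π u² dx = 8*π + 9*π/2 − 64/3 = -64/3 + 25*π/2.
  (u')² squared terms: (-12)²·∫cos(4x)² dx = 144·π/2 = 72*π;  (20)²·∫sin(5x)² dx = 400·π/2 = 200*π.
  (u')² cross terms: 2·(-12)·(20)·∫cos(4x)·sin(5x) dx = -480·(10/9) = -1600/3.
  So ∫_0^π (u')² dx = 72*π + 200*π − 1600/3 = -1600/3 + 272*π.
||u||_{H^1}^2 = (-64/3 + 25*π/2) + (-1600/3 + 272*π) = -1664/3 + 569*π/2.


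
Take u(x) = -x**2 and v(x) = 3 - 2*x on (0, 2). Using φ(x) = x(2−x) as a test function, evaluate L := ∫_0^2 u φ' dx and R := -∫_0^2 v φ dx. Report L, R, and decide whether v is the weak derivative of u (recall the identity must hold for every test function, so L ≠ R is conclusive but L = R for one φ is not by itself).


LHS = 8/3, RHS = -4/3. No, v is not the weak derivative of u.

u(x) = -x**2, classical derivative u'(x) = -2*x.
φ(x) = x(2−x), so φ'(x) = 2 - 2*x.
Note φ(0) = φ(2) = 0, so the boundary term u·φ vanishes.
LHS = ∫_0^2 u(x) φ'(x) dx = ∫_0^2 (2*x^3 - 2*x^2) dx. Term by term:
  ∫_0^2 2*x^3 dx = 8;  ∫_0^2 -2*x^2 dx = -16/3.
Sum: 8 − 16/3 = 8/3.
So LHS = 8/3.
∫_0^2 v(x) φ(x) dx = ∫_0^2 (2*x^3 - 7*x^2 + 6*x) dx. Term by term:
  ∫_0^2 2*x^3 dx = 8;  ∫_0^2 -7*x^2 dx = -56/3;  ∫_0^2 6*x dx = 12.
Sum: 8 − 56/3 + 12 = 4/3.
So RHS = -∫_0^2 v(x) φ(x) dx = -4/3.
LHS − RHS = 4 ≠ 0, so the identity fails.
(For a valid weak derivative the identity must hold for EVERY test function, in particular this one. The failure shows v is NOT the weak derivative of u.)
Correct weak derivative would be u'(x) = -2*x.


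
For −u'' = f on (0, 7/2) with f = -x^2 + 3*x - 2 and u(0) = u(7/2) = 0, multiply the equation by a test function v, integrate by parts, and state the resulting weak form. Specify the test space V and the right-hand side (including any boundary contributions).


V = H^1_0(0, 7/2) (so v(0) = v(7/2) = 0); weak form: ∫_0^7/2 u'v' dx = ∫_0^7/2 (-x^2 + 3*x - 2) v dx for all v ∈ V.

Multiply both sides by a test function v and integrate from 0 to 7/2:
  ∫_0^7/2 −u''(x) v(x) dx = ∫_0^7/2 f(x) v(x) dx.
Integrate the LHS by parts once:
  ∫_0^7/2 −u'' v dx = −[u'(x) v(x)]_0^7/2 + ∫_0^7/2 u'(x) v'(x) dx.
Thus ∫_0^7/2 u'(x) v'(x) dx = ∫_0^7/2 f(x) v(x) dx + [u'(x) v(x)]_0^7/2.
Choose V so that boundary terms are either known or forced to vanish.
u is Dirichlet: u(0) = u(7/2) = 0. Let V = H^1_0(0, 7/2); then v(0) = v(7/2) = 0, and [u' v]_0^7/2 = 0.
Weak formulation: find u (satisfying any essential BC) such that ∫_0^7/2 u'(x) v'(x) dx = ∫_0^7/2 f v dx for all v ∈ V.
Substituting f(x) = -x^2 + 3*x - 2, the right-hand side is ∫_0^7/2 (-x^2 + 3*x - 2) v dx.


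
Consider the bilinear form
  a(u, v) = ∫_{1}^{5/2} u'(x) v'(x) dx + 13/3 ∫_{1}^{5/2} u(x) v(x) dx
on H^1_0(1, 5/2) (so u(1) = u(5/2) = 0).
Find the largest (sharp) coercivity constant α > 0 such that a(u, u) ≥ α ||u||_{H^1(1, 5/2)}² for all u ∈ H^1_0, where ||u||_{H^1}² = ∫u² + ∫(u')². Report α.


α = 1

Coercivity of a(·,·) on H^1_0(1, 5/2) means a(u, u) ≥ α ||u||_{H^1}² for every u ∈ H^1_0.
The interval has length L = 3/2, and Poincaré/coercivity depend only on L. Here a(u, u) = ∫(u')² + (13/3)·∫u².
Here c = 13/3 ≥ 1, so a(u,u) = ∫(u')² + c∫u² ≥ ∫(u')² + ∫u² = ||u||_{H^1}², i.e. α = 1 works. No larger α is possible: a(u,u) ≥ α||u||_{H^1}² means (1−α)∫(u')² ≥ (α−c)∫u², and for the modes u_n = sin(nπ(x−x₀)/L) (x₀ the left endpoint) one has ∫u_n²/∫(u_n')² = (L/(nπ))² → 0, so a(u_n,u_n)/||u_n||_{H^1}² → 1. Hence the optimal constant is α = 1.
Therefore α = 1.


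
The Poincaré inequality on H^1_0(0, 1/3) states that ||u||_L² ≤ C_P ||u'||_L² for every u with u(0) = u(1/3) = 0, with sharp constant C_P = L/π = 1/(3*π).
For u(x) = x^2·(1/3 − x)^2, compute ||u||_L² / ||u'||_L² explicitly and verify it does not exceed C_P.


||u||_L² / ||u'||_L² = sqrt(3)/18 < C_P = 1/(3*π).

u(x) = x^2·(1/3 − x)^2, so u'(x) = 2*x*(3*x - 1)*(6*x - 1)/9.
u(x) = x^2·(1/3 − x)^2 vanishes at x = 0 and x = 1/3, so u ∈ H^1_0(0, 1/3). Differentiate via the product rule and integrate the resulting polynomials term by term.
  ∫_0^1/3 u² dx = ∫_0^1/3 (x^8 - 4*x^7/3 + 2*x^6/3 - 4*x^5/27 + x^4/81) dx. Term by term:
    ∫_0^1/3 x^8 dx = 1/177147;  ∫_0^1/3 -4*x^7/3 dx = -1/39366;  ∫_0^1/3 2*x^6/3 dx = 2/45927;
    ∫_0^1/3 -4*x^5/27 dx = -2/59049;  ∫_0^1/3 x^4/81 dx = 1/98415.
  Sum: 1/177147 − 1/39366 + 2/45927 − 2/59049 + 1/98415 = 1/12400290.
  ∫_0^1/3 (u')² dx = ∫_0^1/3 (16*x^6 - 16*x^5 + 52*x^4/9 - 8*x^3/9 + 4*x^2/81) dx. Term by term:
    ∫_0^1/3 16*x^6 dx = 16/15309;  ∫_0^1/3 -16*x^5 dx = -8/2187;  ∫_0^1/3 52*x^4/9 dx = 52/10935;
    ∫_0^1/3 -8*x^3/9 dx = -2/729;  ∫_0^1/3 4*x^2/81 dx = 4/6561.
  Sum: 16/15309 − 8/2187 + 52/10935 − 2/729 + 4/6561 = 2/229635.
∫_0^1/3 u² dx = 1/12400290, so ||u||_L² = sqrt(210)/51030.
∫_0^1/3 (u')² dx = 2/229635, so ||u'||_L² = sqrt(70)/2835.
Ratio ||u||_L² / ||u'||_L² = sqrt(3)/18.
Sharp Poincaré constant on H^1_0(0, 1/3) is C_P = L/π = 1/(3*π), achieved by sin(3*π·x).
A polynomial bump cannot attain the sharp Poincaré constant (only the first sine eigenfunction does), so the ratio is strictly less than C_P, consistent with ||u||_L² ≤ C_P ||u'||_L².


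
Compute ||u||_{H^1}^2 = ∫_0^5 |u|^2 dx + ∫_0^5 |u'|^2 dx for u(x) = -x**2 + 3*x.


||u||_{H^1}^2 = 745/6

The H^1 norm (squared) on an interval (0, L) is
  ||u||_{H^1}^2 = ∫_0^L u(x)^2 dx + ∫_0^L u'(x)^2 dx.
Compute u'(x) = 3 - 2*x.
Then u(x)^2 = x**4 - 6*x**3 + 9*x**2 and u'(x)^2 = 4*x**2 - 12*x + 9.
Integrate each monomial from 0 to 5 using ∫_0^5 c·x^n dx = c·5^(n+1)/(n+1):
  ∫_0^5 u(x)^2 dx = ∫_0^5 (x^4 - 6*x^3 + 9*x^2) dx. Term by term:
    ∫_0^5 x^4 dx = 625;  ∫_0^5 -6*x^3 dx = -1875/2;  ∫_0^5 9*x^2 dx = 375.
  Sum: 625 − 1875/2 + 375 = 125/2.
  ∫_0^5 u'(x)^2 dx = ∫_0^5 (4*x^2 - 12*x + 9) dx. Term by term:
    ∫_0^5 4*x^2 dx = 500/3;  ∫_0^5 -12*x dx = -150;  ∫_0^5 9 dx = 45.
  Sum: 500/3 − 150 + 45 = 185/3.
Adding: ||u||_{H^1}^2 = 125/2 + 185/3 = 745/6.


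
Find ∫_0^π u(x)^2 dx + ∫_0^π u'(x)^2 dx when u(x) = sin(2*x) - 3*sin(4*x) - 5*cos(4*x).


||u||_{H^1(0,π)}^2 = 583*π/2

u'(x) = 20*sin(4*x) + 2*cos(2*x) - 12*cos(4*x).
Expand u² and (u')² and integrate term by term on (0, π), using: for integers n ≥ 1, ∫_0^π sin²(nx) dx = ∫_0^π cos²(nx) dx = π/2; for n ≠ n', ∫_0^π sin(nx)sin(n'x) dx = ∫_0^π cos(nx)cos(n'x) dx = 0; and by product-to-sum, ∫_0^π sin(nx)cos(n'x) dx = ½∫_0^π [sin((n+n')x) + sin((n−n')x)] dx, which is 0 when n+n' is even and 2n/(n²−n'²) when n+n' is odd (it need not vanish on (0, π)).
  u² squared terms: (-5)²·∫cos(4x)² dx = 25·π/2 = 25*π/2;  (-3)²·∫sin(4x)² dx = 9·π/2 = 9*π/2;  (1)²·∫sin(2x)² dx = 1·π/2 = π/2.
  u² cross terms: 2·(-5)·(-3)·∫cos(4x)·sin(4x) dx = 30·(0) = 0;  2·(-5)·(1)·∫cos(4x)·sin(2x) dx = -10·(0) = 0;  2·(-3)·(1)·∫sin(4x)·sin(2x) dx = -6·(0) = 0.
  So ∫_0^π u² dx = 25*π/2 + 9*π/2 + π/2 + 0 + 0 + 0 = 35*π/2.
  (u')² squared terms: (-12)²·∫cos(4x)² dx = 144·π/2 = 72*π;  (2)²·∫cos(2x)² dx = 4·π/2 = 2*π;  (20)²·∫sin(4x)² dx = 400·π/2 = 200*π.
  (u')² cross terms: 2·(-12)·(2)·∫cos(4x)·cos(2x) dx = -48·(0) = 0;  2·(-12)·(20)·∫cos(4x)·sin(4x) dx = -480·(0) = 0;  2·(2)·(20)·∫cos(2x)·sin(4x) dx = 80·(0) = 0.
  So ∫_0^π (u')² dx = 72*π + 2*π + 200*π + 0 + 0 + 0 = 274*π.
||u||_{H^1}^2 = (35*π/2) + (274*π) = 583*π/2.


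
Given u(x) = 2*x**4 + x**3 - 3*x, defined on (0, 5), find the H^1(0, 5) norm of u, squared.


||u||_{H^1}^2 = 236452795/126

The H^1 norm (squared) on an interval (0, L) is
  ||u||_{H^1}^2 = ∫_0^L u(x)^2 dx + ∫_0^L u'(x)^2 dx.
Compute u'(x) = 8*x**3 + 3*x**2 - 3.
Then u(x)^2 = 4*x**8 + 4*x**7 + x**6 - 12*x**5 - 6*x**4 + 9*x**2 and u'(x)^2 = 64*x**6 + 48*x**5 + 9*x**4 - 48*x**3 - 18*x**2 + 9.
Integrate each monomial from 0 to 5 using ∫_0^5 c·x^n dx = c·5^(n+1)/(n+1):
  ∫_0^5 u(x)^2 dx = ∫_0^5 (4*x^8 + 4*x^7 + x^6 - 12*x^5 - 6*x^4 + 9*x^2) dx. Term by term:
    ∫_0^5 4*x^8 dx = 7812500/9;  ∫_0^5 4*x^7 dx = 390625/2;  ∫_0^5 x^6 dx = 78125/7;
    ∫_0^5 -12*x^5 dx = -31250;  ∫_0^5 -6*x^4 dx = -3750;  ∫_0^5 9*x^2 dx = 375.
  Sum: 7812500/9 + 390625/2 + 78125/7 − 31250 − 3750 + 375 = 131027875/126.
  ∫_0^5 u'(x)^2 dx = ∫_0^5 (64*x^6 + 48*x^5 + 9*x^4 - 48*x^3 - 18*x^2 + 9) dx. Term by term:
    ∫_0^5 64*x^6 dx = 5000000/7;  ∫_0^5 48*x^5 dx = 125000;  ∫_0^5 9*x^4 dx = 5625;
    ∫_0^5 -48*x^3 dx = -7500;  ∫_0^5 -18*x^2 dx = -750;  ∫_0^5 9 dx = 45.
  Sum: 5000000/7 + 125000 + 5625 − 7500 − 750 + 45 = 5856940/7.
Adding: ||u||_{H^1}^2 = 131027875/126 + 5856940/7 = 236452795/126.


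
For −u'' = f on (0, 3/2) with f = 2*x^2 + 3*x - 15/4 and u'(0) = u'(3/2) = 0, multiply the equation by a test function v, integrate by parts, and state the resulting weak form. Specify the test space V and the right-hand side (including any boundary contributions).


V = H^1(0, 3/2) (no boundary constraint on v; u is determined up to an additive constant); weak form: ∫_0^3/2 u'v' dx = ∫_0^3/2 (2*x^2 + 3*x - 15/4) v dx for all v ∈ V.

Multiply both sides by a test function v and integrate from 0 to 3/2:
  ∫_0^3/2 −u''(x) v(x) dx = ∫_0^3/2 f(x) v(x) dx.
Integrate the LHS by parts once:
  ∫_0^3/2 −u'' v dx = −[u'(x) v(x)]_0^3/2 + ∫_0^3/2 u'(x) v'(x) dx.
Thus ∫_0^3/2 u'(x) v'(x) dx = ∫_0^3/2 f(x) v(x) dx + [u'(x) v(x)]_0^3/2.
Choose V so that boundary terms are either known or forced to vanish.
u has homogeneous Neumann: u'(0) = u'(3/2) = 0. So [u' v]_0^3/2 = 0·v(3/2) − 0·v(0) = 0 for any v; take V = H^1(0, 3/2).
Weak formulation: find u (satisfying any essential BC) such that ∫_0^3/2 u'(x) v'(x) dx = ∫_0^3/2 f v dx for all v ∈ V (homogeneous Neumann, so boundary terms vanish).
Substituting f(x) = 2*x^2 + 3*x - 15/4, the right-hand side is ∫_0^3/2 (2*x^2 + 3*x - 15/4) v dx.
Compatibility check (pure Neumann): taking v ≡ 1 ∈ V gives 0 = ∫_0^3/2 f dx + (0) − (0), i.e. ∫_0^3/2 f dx must equal u'(0) − u'(3/2) = 0. Indeed ∫_0^3/2 (2*x^2 + 3*x - 15/4) dx = 0, so the data are compatible. The solution is then unique only up to an additive constant (fix it e.g. by requiring ∫_0^3/2 u dx = 0).


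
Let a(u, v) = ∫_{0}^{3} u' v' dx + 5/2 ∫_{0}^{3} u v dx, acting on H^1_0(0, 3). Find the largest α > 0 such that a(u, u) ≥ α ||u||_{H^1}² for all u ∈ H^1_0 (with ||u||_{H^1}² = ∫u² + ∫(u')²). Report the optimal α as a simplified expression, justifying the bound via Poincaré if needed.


α = 1

Coercivity of a(·,·) on H^1_0(0, 3) means a(u, u) ≥ α ||u||_{H^1}² for every u ∈ H^1_0.
The interval has length L = 3, and Poincaré/coercivity depend only on L. Here a(u, u) = ∫(u')² + (5/2)·∫u².
Here c = 5/2 ≥ 1, so a(u,u) = ∫(u')² + c∫u² ≥ ∫(u')² + ∫u² = ||u||_{H^1}², i.e. α = 1 works. No larger α is possible: a(u,u) ≥ α||u||_{H^1}² means (1−α)∫(u')² ≥ (α−c)∫u², and for the modes u_n = sin(nπ(x−x₀)/L) (x₀ the left endpoint) one has ∫u_n²/∫(u_n')² = (L/(nπ))² → 0, so a(u_n,u_n)/||u_n||_{H^1}² → 1. Hence the optimal constant is α = 1.
Therefore α = 1.


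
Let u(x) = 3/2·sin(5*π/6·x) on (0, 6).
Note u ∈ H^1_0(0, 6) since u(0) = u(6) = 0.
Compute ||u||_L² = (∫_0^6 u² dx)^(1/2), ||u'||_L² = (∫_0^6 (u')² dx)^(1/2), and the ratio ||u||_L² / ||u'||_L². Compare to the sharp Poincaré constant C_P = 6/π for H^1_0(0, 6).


||u||_L² / ||u'||_L² = 6/(5*π) < C_P = 6/π.

u(x) = 3/2·sin(5*π/6·x), so u'(x) = 5*π*cos(5*π*x/6)/4.
Writing u(x) = A·sin(kπx/L) with A = 3/2 and k = 5, use ∫_0^L sin²(kπx/L) dx = L/2 and ∫_0^L cos²(kπx/L) dx = L/2.
u² = 9/4·sin²(5*π/6·x) and (u')² = 25*π^2/16·cos²(5*π/6·x), and each of sin², cos² integrates to L/2 = 3 over (0, 6).
∫_0^6 u² dx = 27/4, so ||u||_L² = 3*sqrt(3)/2.
∫_0^6 (u')² dx = 75*π^2/16, so ||u'||_L² = 5*sqrt(3)*π/4.
Ratio ||u||_L² / ||u'||_L² = 6/(5*π).
Sharp Poincaré constant on H^1_0(0, 6) is C_P = L/π = 6/π, achieved by sin(π/6·x).
This is the k = 5 harmonic; the ratio L/(kπ) is strictly less than C_P = L/π, consistent with the sharp inequality ||u||_L² ≤ C_P ||u'||_L².


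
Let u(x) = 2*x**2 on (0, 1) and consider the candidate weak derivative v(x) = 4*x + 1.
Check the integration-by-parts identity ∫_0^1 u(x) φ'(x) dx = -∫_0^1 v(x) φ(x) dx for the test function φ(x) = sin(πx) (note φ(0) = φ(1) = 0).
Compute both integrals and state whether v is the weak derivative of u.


LHS = -4/π, RHS = -6/π. No, v is not the weak derivative of u.

u(x) = 2*x**2, classical derivative u'(x) = 4*x.
φ(x) = sin(πx), so φ'(x) = π*cos(π*x).
Note φ(0) = φ(1) = 0, so the boundary term u·φ vanishes.
LHS = ∫_0^1 u(x) φ'(x) dx = ∫_0^1 (2*π*x^2*cos(π*x)) dx. Term by term:
  ∫_0^1 2*π*x^2*cos(π*x) dx = -4/π.
So LHS = -4/π.
∫_0^1 v(x) φ(x) dx = ∫_0^1 (4*x*sin(π*x) + sin(π*x)) dx. Term by term:
  ∫_0^1 4*x*sin(π*x) dx = 4/π;  ∫_0^1 sin(π*x) dx = 2/π.
Sum: 4/π + 2/π = 6/π.
So RHS = -∫_0^1 v(x) φ(x) dx = -6/π.
LHS − RHS = 2/π ≠ 0, so the identity fails.
(For a valid weak derivative the identity must hold for EVERY test function, in particular this one. The failure shows v is NOT the weak derivative of u.)
Correct weak derivative would be u'(x) = 4*x.


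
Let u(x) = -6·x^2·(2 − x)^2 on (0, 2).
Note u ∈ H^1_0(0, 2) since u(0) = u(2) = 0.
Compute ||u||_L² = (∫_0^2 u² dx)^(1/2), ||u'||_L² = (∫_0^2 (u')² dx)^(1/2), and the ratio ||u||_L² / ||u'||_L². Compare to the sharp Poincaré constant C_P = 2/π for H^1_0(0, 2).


||u||_L² / ||u'||_L² = sqrt(3)/3 < C_P = 2/π.

u(x) = -6·x^2·(2 − x)^2, so u'(x) = 24*x*(-x^2 + 3*x - 2).
u(x) = -6·x^2·(2 − x)^2 vanishes at x = 0 and x = 2, so u ∈ H^1_0(0, 2). Differentiate via the product rule and integrate the resulting polynomials term by term.
  ∫_0^2 u² dx = ∫_0^2 (36*x^8 - 288*x^7 + 864*x^6 - 1152*x^5 + 576*x^4) dx. Term by term:
    ∫_0^2 36*x^8 dx = 2048;  ∫_0^2 -288*x^7 dx = -9216;  ∫_0^2 864*x^6 dx = 110592/7;
    ∫_0^2 -1152*x^5 dx = -12288;  ∫_0^2 576*x^4 dx = 18432/5.
  Sum: 2048 − 9216 + 110592/7 − 12288 + 18432/5 = 1024/35.
  ∫_0^2 (u')² dx = ∫_0^2 (576*x^6 - 3456*x^5 + 7488*x^4 - 6912*x^3 + 2304*x^2) dx. Term by term:
    ∫_0^2 576*x^6 dx = 73728/7;  ∫_0^2 -3456*x^5 dx = -36864;  ∫_0^2 7488*x^4 dx = 239616/5;
    ∫_0^2 -6912*x^3 dx = -27648;  ∫_0^2 2304*x^2 dx = 6144.
  Sum: 73728/7 − 36864 + 239616/5 − 27648 + 6144 = 3072/35.
∫_0^2 u² dx = 1024/35, so ||u||_L² = 32*sqrt(35)/35.
∫_0^2 (u')² dx = 3072/35, so ||u'||_L² = 32*sqrt(105)/35.
Ratio ||u||_L² / ||u'||_L² = sqrt(3)/3.
Sharp Poincaré constant on H^1_0(0, 2) is C_P = L/π = 2/π, achieved by sin(π/2·x).
A polynomial bump cannot attain the sharp Poincaré constant (only the first sine eigenfunction does), so the ratio is strictly less than C_P, consistent with ||u||_L² ≤ C_P ||u'||_L².


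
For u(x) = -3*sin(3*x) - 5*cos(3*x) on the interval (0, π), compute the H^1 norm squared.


||u||_{H^1(0,π)}^2 = 170*π

u'(x) = 15*sin(3*x) - 9*cos(3*x).
Expand u² and (u')² and integrate term by term on (0, π), using: for integers n ≥ 1, ∫_0^π sin²(nx) dx = ∫_0^π cos²(nx) dx = π/2; for n ≠ n', ∫_0^π sin(nx)sin(n'x) dx = ∫_0^π cos(nx)cos(n'x) dx = 0; and by product-to-sum, ∫_0^π sin(nx)cos(n'x) dx = ½∫_0^π [sin((n+n')x) + sin((n−n')x)] dx, which is 0 when n+n' is even and 2n/(n²−n'²) when n+n' is odd (it need not vanish on (0, π)).
  u² squared terms: (-5)²·∫cos(3x)² dx = 25·π/2 = 25*π/2;  (-3)²·∫sin(3x)² dx = 9·π/2 = 9*π/2.
  u² cross terms: 2·(-5)·(-3)·∫cos(3x)·sin(3x) dx = 30·(0) = 0.
  So ∫_0^π u² dx = 25*π/2 + 9*π/2 + 0 = 17*π.
  (u')² squared terms: (-9)²·∫cos(3x)² dx = 81·π/2 = 81*π/2;  (15)²·∫sin(3x)² dx = 225·π/2 = 225*π/2.
  (u')² cross terms: 2·(-9)·(15)·∫cos(3x)·sin(3x) dx = -270·(0) = 0.
  So ∫_0^π (u')² dx = 81*π/2 + 225*π/2 + 0 = 153*π.
||u||_{H^1}^2 = (17*π) + (153*π) = 170*π.


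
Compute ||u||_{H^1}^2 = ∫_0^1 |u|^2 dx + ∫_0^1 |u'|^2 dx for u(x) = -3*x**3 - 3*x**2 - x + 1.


||u||_{H^1}^2 = 7751/105

The H^1 norm (squared) on an interval (0, L) is
  ||u||_{H^1}^2 = ∫_0^L u(x)^2 dx + ∫_0^L u'(x)^2 dx.
Compute u'(x) = -9*x**2 - 6*x - 1.
Then u(x)^2 = 9*x**6 + 18*x**5 + 15*x**4 - 5*x**2 - 2*x + 1 and u'(x)^2 = 81*x**4 + 108*x**3 + 54*x**2 + 12*x + 1.
Integrate each monomial from 0 to 1 using ∫_0^1 c·x^n dx = c·1^(n+1)/(n+1):
  ∫_0^1 u(x)^2 dx = ∫_0^1 (9*x^6 + 18*x^5 + 15*x^4 - 5*x^2 - 2*x + 1) dx. Term by term:
    ∫_0^1 9*x^6 dx = 9/7;  ∫_0^1 18*x^5 dx = 3;  ∫_0^1 15*x^4 dx = 3;
    ∫_0^1 -5*x^2 dx = -5/3;  ∫_0^1 -2*x dx = -1;  ∫_0^1 1 dx = 1.
  Sum: 9/7 + 3 + 3 − 5/3 − 1 + 1 = 118/21.
  ∫_0^1 u'(x)^2 dx = ∫_0^1 (81*x^4 + 108*x^3 + 54*x^2 + 12*x + 1) dx. Term by term:
    ∫_0^1 81*x^4 dx = 81/5;  ∫_0^1 108*x^3 dx = 27;  ∫_0^1 54*x^2 dx = 18;
    ∫_0^1 12*x dx = 6;  ∫_0^1 1 dx = 1.
  Sum: 81/5 + 27 + 18 + 6 + 1 = 341/5.
Adding: ||u||_{H^1}^2 = 118/21 + 341/5 = 7751/105.


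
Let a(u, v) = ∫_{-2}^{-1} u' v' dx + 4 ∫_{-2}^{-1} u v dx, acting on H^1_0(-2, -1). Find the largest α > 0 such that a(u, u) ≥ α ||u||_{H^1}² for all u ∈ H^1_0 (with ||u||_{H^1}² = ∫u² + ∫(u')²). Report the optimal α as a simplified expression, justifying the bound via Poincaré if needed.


α = 1

Coercivity of a(·,·) on H^1_0(-2, -1) means a(u, u) ≥ α ||u||_{H^1}² for every u ∈ H^1_0.
The interval has length L = 1, and Poincaré/coercivity depend only on L. Here a(u, u) = ∫(u')² + (4)·∫u².
Here c = 4 ≥ 1, so a(u,u) = ∫(u')² + c∫u² ≥ ∫(u')² + ∫u² = ||u||_{H^1}², i.e. α = 1 works. No larger α is possible: a(u,u) ≥ α||u||_{H^1}² means (1−α)∫(u')² ≥ (α−c)∫u², and for the modes u_n = sin(nπ(x−x₀)/L) (x₀ the left endpoint) one has ∫u_n²/∫(u_n')² = (L/(nπ))² → 0, so a(u_n,u_n)/||u_n||_{H^1}² → 1. Hence the optimal constant is α = 1.
Therefore α = 1.
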